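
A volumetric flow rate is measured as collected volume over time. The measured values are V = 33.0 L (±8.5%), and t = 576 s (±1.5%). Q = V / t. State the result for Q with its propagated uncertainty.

For a monomial Q ∝ V, t^-1, fractional errors add in quadrature:
  (1·δV/V)² = (1×0.0850)² = 0.00723;  (-1·δt/t)² = (-1×0.0150)² = 0.000225
δQ/Q = √(0.00745) = 0.0863
Q = 0.0573 L/s, so δQ = 0.0863 × 0.0573 = 0.00495 L/s.

0.0573 ± 0.00495 L/s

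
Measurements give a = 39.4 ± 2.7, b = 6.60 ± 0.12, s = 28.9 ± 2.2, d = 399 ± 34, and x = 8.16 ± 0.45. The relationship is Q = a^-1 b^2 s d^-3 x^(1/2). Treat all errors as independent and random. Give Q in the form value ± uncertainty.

Relative error in a monomial: (δQ/Q)² = Σ (nᵢ · δxᵢ/xᵢ)².
  (-1·δa/a)² = (-1×0.0685)² = 0.00470;  (2·δb/b)² = (2×0.0182)² = 0.00132;  (1·δs/s)² = (1×0.0761)² = 0.00579;  (-3·δd/d)² = (-3×0.0852)² = 0.0654;  (½·δx/x)² = (0.5×0.0551)² = 0.000760
δQ/Q = √(0.0779) = 0.279
Q = 1.44e-06, so δQ = 0.279 × 1.44e-06 = 4.01e-07.

(1.44 ± 0.401) × 10^-6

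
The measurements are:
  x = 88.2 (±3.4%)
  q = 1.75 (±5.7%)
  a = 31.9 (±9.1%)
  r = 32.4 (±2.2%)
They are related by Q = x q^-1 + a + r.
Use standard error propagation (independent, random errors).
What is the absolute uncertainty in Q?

Let p = x·q^-1 = 50.4. δp/p = √((1·δx/x)² + (-1·δq/q)²) = √(0.00116 + 0.00325) = 0.0664, so δp = 3.35.
Q = p + a + r: δQ = √(δp² + δa² + δr²) = √(11.2 + 8.43 + 0.508) = 4.49

4.49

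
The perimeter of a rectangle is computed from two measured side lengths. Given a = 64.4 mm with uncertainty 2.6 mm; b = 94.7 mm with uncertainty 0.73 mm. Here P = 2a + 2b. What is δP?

Absolute uncertainties add in quadrature for a linear combination:
  (2·δa)² = 27.0;  (2·δb)² = 2.13
δP = √(29.2) = 5.40 mm

5.40 mm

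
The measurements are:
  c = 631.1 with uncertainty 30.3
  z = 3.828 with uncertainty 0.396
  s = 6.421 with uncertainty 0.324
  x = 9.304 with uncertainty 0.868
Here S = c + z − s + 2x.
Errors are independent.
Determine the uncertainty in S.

S is a linear combination, so absolute uncertainties add in quadrature:
  (δc)² = 918;  (δz)² = 0.157;  (δs)² = 0.105;  (2·δx)² = 3.01
δS = √(921) = 30.4

30.4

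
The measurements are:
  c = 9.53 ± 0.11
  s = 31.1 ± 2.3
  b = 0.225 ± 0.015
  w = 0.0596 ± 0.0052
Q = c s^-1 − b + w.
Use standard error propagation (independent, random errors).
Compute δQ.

0.0279

Let p = c·s^-1 = 0.306. δp/p = √((1·δc/c)² + (-1·δs/s)²) = √(0.000133 + 0.00547) = 0.0749, so δp = 0.0229.
Q = p − b + w: δQ = √(δp² + δb² + δw²) = √(0.000526 + 0.000225 + 2.7e-05) = 0.0279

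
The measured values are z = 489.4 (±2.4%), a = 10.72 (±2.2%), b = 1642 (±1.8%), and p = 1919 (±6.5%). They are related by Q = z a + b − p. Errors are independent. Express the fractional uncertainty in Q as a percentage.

Let w = z·a = 5246. δw/w = √((1·δz/z)² + (1·δa/a)²) = √(0.000576 + 0.000484) = 0.0326, so δw = 171.
Q = w + b − p: δQ = √(δw² + δb² + δp²) = √(29200 + 874 + 15600) = 214
Q = 4969, so δQ/Q = 214/4969 = 0.0430.

4.30%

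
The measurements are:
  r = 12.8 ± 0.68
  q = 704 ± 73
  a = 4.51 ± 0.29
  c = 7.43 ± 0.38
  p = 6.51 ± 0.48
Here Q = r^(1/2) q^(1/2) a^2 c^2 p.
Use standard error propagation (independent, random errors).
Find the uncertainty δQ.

1.31e+05

Products/powers → add relative errors in quadrature, weighted by exponent:
  (½·δr/r)² = (0.5×0.0531)² = 0.000706;  (½·δq/q)² = (0.5×0.104)² = 0.00269;  (2·δa/a)² = (2×0.0643)² = 0.0165;  (2·δc/c)² = (2×0.0511)² = 0.0105;  (1·δp/p)² = (1×0.0737)² = 0.00544
δQ/Q = √(0.0358) = 0.189
Q = 6.94e+05, so δQ = 0.189 × 6.94e+05 = 1.31e+05.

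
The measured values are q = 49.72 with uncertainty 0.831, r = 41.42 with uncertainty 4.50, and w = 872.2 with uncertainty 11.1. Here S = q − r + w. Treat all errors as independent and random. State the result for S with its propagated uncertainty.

S is a linear combination, so absolute uncertainties add in quadrature:
  (δq)² = 0.691;  (δr)² = 20.2;  (δw)² = 123
δS = √(144) = 12.0
S = 880.5.

880.5 ± 12.0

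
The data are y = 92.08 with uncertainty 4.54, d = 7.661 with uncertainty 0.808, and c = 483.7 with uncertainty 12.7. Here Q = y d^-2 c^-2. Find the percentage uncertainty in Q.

22.3%

Q is a product of powers, so relative uncertainties combine in quadrature:
  (1·δy/y)² = (1×0.0493)² = 0.00243;  (-2·δd/d)² = (-2×0.105)² = 0.0445;  (-2·δc/c)² = (-2×0.0263)² = 0.00276
δQ/Q = √(0.0497) = 0.223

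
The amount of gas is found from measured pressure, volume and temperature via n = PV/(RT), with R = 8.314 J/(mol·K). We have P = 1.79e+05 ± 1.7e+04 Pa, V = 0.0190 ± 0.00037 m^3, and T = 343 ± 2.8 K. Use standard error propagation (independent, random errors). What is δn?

0.116 mol

n is a product of powers, so relative uncertainties combine in quadrature:
  (1·δP/P)² = (1×0.0950)² = 0.00902;  (1·δV/V)² = (1×0.0195)² = 0.000379;  (-1·δT/T)² = (-1×0.00816)² = 6.66e-05
δn/n = √(0.00947) = 0.0973
n = 1.19 mol, so δn = 0.0973 × 1.19 = 0.116 mol.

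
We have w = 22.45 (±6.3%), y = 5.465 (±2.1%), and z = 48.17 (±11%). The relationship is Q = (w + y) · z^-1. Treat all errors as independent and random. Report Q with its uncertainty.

0.5795 ± 0.0702

Let u = w + y = 27.91. δu = √(δw² + δy²) = √(2.00 + 0.0132) = 1.42, so δu/u = 0.0508.
Q is then a monomial in u, z:
δQ/Q = √((δu/u)² + (-1·δz/z)²) = √(0.00258 + 0.0121) = 0.121
Q = 0.5795, so δQ = 0.121 × 0.5795 = 0.0702.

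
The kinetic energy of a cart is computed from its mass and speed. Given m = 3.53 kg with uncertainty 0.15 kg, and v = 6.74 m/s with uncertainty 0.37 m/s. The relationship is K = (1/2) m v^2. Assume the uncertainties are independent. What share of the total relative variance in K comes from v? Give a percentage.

87.0%

(δK/K)² = (1·δm/m)² + (2·δv/v)²
  m term: (1×0.0425)² = 0.00181
  v term: (2×0.0549)² = 0.0121
Total = 0.0139. Share from v = 0.0121/0.0139 = 0.870.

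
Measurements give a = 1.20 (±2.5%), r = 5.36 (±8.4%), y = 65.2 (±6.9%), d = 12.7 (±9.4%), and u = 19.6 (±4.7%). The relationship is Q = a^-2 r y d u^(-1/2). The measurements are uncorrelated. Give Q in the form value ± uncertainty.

Relative error in a monomial: (δQ/Q)² = Σ (nᵢ · δxᵢ/xᵢ)².
  (-2·δa/a)² = (-2×0.0250)² = 0.00250;  (1·δr/r)² = (1×0.0840)² = 0.00706;  (1·δy/y)² = (1×0.0690)² = 0.00476;  (1·δd/d)² = (1×0.0940)² = 0.00884;  (−½·δu/u)² = (-0.5×0.0470)² = 0.000552
δQ/Q = √(0.0237) = 0.154
Q = 696, so δQ = 0.154 × 696 = 107.

696 ± 107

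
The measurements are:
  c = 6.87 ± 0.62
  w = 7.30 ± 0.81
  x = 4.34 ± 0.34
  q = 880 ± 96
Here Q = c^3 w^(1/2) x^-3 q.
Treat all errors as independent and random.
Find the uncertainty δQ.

Each factor contributes (exponent × relative error)² to (δQ/Q)²:
  (3·δc/c)² = (3×0.0902)² = 0.0733;  (½·δw/w)² = (0.5×0.111)² = 0.00308;  (-3·δx/x)² = (-3×0.0783)² = 0.0552;  (1·δq/q)² = (1×0.109)² = 0.0119
δQ/Q = √(0.144) = 0.379
Q = 9430, so δQ = 0.379 × 9430 = 3570.

3570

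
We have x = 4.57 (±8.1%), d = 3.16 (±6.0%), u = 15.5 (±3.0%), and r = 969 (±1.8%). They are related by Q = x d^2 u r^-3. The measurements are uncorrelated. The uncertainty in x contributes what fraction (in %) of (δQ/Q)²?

(δQ/Q)² = (1·δx/x)² + (2·δd/d)² + (1·δu/u)² + (-3·δr/r)²
  x term: (1×0.0810)² = 0.00656
  d term: (2×0.0600)² = 0.0144
  u term: (1×0.0300)² = 0.000900
  r term: (-3×0.0180)² = 0.00292
Total = 0.0248. Share from x = 0.00656/0.0248 = 0.265.

26.5%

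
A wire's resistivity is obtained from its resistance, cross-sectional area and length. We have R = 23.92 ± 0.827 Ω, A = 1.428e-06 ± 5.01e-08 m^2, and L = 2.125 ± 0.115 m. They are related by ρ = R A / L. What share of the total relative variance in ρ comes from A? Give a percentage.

23.0%

(δρ/ρ)² = (1·δR/R)² + (1·δA/A)² + (-1·δL/L)²
  R term: (1×0.0346)² = 0.00120
  A term: (1×0.0351)² = 0.00123
  L term: (-1×0.0541)² = 0.00293
Total = 0.00535. Share from A = 0.00123/0.00535 = 0.230.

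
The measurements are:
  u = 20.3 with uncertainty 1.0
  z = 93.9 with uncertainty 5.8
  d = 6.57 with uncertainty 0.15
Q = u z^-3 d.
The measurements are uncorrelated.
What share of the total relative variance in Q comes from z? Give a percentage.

92.1%

(δQ/Q)² = (1·δu/u)² + (-3·δz/z)² + (1·δd/d)²
  u term: (1×0.0493)² = 0.00243
  z term: (-3×0.0618)² = 0.0343
  d term: (1×0.0228)² = 0.000521
Total = 0.0373. Share from z = 0.0343/0.0373 = 0.921.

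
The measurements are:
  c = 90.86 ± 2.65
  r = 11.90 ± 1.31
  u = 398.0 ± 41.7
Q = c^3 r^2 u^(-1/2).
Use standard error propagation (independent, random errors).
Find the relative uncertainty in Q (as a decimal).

Each factor contributes (exponent × relative error)² to (δQ/Q)²:
  (3·δc/c)² = (3×0.0292)² = 0.00766;  (2·δr/r)² = (2×0.110)² = 0.0485;  (−½·δu/u)² = (-0.5×0.105)² = 0.00274
δQ/Q = √(0.0589) = 0.243

0.243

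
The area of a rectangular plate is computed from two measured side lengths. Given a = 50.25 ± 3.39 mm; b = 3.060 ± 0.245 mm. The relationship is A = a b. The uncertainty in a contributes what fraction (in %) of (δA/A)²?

(δA/A)² = (1·δa/a)² + (1·δb/b)²
  a term: (1×0.0675)² = 0.00455
  b term: (1×0.0801)² = 0.00641
Total = 0.0110. Share from a = 0.00455/0.0110 = 0.415.

41.5%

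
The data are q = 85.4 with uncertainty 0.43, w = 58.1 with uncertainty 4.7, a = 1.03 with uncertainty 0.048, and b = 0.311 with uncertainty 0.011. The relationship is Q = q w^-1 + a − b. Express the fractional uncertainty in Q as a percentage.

Let p = q·w^-1 = 1.47. δp/p = √((1·δq/q)² + (-1·δw/w)²) = √(2.54e-05 + 0.00654) = 0.0811, so δp = 0.119.
Q = p + a − b: δQ = √(δp² + δa² + δb²) = √(0.0142 + 0.00230 + 0.000121) = 0.129
Q = 2.19, so δQ/Q = 0.129/2.19 = 0.0589.

5.89%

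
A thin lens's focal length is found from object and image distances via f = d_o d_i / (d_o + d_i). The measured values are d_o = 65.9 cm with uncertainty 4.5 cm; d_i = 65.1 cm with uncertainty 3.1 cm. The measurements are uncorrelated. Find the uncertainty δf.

∂f/∂d_o = (d_i/(d_o+d_i))² = 0.247;  ∂f/∂d_i = (d_o/(d_o+d_i))² = 0.253
δf = √((∂f/∂d_o · δd_o)² + (∂f/∂d_i · δd_i)²) = √(1.23 + 0.615) = 1.36 cm

1.36 cm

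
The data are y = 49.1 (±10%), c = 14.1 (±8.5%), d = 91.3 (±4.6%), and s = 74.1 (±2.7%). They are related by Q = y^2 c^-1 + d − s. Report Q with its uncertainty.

188 ± 37.4

Let p = y^2·c^-1 = 171. δp/p = √((2·δy/y)² + (-1·δc/c)²) = √(0.0400 + 0.00723) = 0.217, so δp = 37.2.
Q = p + d − s: δQ = √(δp² + δd² + δs²) = √(1380 + 17.6 + 4.00) = 37.4
Q = 188.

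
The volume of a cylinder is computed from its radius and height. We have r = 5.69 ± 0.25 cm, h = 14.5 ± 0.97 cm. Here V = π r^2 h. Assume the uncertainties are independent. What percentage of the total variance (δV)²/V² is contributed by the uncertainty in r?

63.3%

(δV/V)² = (2·δr/r)² + (1·δh/h)²
  r term: (2×0.0439)² = 0.00772
  h term: (1×0.0669)² = 0.00448
Total = 0.0122. Share from r = 0.00772/0.0122 = 0.633.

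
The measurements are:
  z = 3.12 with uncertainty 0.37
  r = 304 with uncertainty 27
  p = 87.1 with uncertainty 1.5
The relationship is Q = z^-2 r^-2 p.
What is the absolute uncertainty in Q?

For a monomial Q ∝ z^-2, r^-2, p, fractional errors add in quadrature:
  (-2·δz/z)² = (-2×0.119)² = 0.0563;  (-2·δr/r)² = (-2×0.0888)² = 0.0316;  (1·δp/p)² = (1×0.0172)² = 0.000297
δQ/Q = √(0.0881) = 0.297
Q = 9.68e-05, so δQ = 0.297 × 9.68e-05 = 2.87e-05.

2.87e-05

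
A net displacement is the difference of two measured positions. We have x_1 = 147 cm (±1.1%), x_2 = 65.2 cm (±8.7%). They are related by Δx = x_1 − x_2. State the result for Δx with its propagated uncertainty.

81.8 ± 5.90 cm

Absolute uncertainties add in quadrature for a linear combination:
  (δx_1)² = 2.61;  (δx_2)² = 32.2
δΔx = √(34.8) = 5.90 cm
Δx = 81.8 cm.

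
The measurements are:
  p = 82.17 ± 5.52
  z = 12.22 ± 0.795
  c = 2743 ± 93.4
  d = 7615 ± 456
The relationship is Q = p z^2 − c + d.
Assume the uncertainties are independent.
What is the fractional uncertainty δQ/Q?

Let w = p·z^2 = 12270. δw/w = √((1·δp/p)² + (2·δz/z)²) = √(0.00451 + 0.0169) = 0.146, so δw = 1800.
Q = w − c + d: δQ = √(δw² + δc² + δd²) = √(3.23e+06 + 8720 + 2.08e+05) = 1860
Q = 17140, so δQ/Q = 1860/17140 = 0.108.

0.108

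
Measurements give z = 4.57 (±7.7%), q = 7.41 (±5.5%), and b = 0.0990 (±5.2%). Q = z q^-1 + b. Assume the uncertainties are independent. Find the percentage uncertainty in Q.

8.19%

Let p = z·q^-1 = 0.617. δp/p = √((1·δz/z)² + (-1·δq/q)²) = √(0.00593 + 0.00302) = 0.0946, so δp = 0.0584.
Q = p + b: δQ = √(δp² + δb²) = √(0.00341 + 2.65e-05) = 0.0586
Q = 0.716, so δQ/Q = 0.0586/0.716 = 0.0819.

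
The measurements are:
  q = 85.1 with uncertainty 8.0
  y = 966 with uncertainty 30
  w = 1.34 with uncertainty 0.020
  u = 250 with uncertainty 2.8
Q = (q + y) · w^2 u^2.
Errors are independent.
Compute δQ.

Let h = q + y = 1050. δh = √(δq² + δy²) = √(64.0 + 900) = 31.0, so δh/h = 0.0295.
Q is then a monomial in h, w, u:
δQ/Q = √((δh/h)² + (2·δw/w)² + (2·δu/u)²) = √(0.000873 + 0.000891 + 0.000502) = 0.0476
Q = 1.18e+08, so δQ = 0.0476 × 1.18e+08 = 5.61e+06.

5.61e+06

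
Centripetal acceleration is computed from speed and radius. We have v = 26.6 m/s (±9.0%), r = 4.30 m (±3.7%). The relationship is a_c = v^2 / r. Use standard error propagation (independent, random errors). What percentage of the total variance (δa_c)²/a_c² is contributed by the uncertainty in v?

95.9%

(δa_c/a_c)² = (2·δv/v)² + (-1·δr/r)²
  v term: (2×0.0900)² = 0.0324
  r term: (-1×0.0370)² = 0.00137
Total = 0.0338. Share from v = 0.0324/0.0338 = 0.959.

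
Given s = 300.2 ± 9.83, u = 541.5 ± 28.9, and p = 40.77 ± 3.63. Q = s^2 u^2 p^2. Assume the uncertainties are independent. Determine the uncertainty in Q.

9.56e+12

Products/powers → add relative errors in quadrature, weighted by exponent:
  (2·δs/s)² = (2×0.0327)² = 0.00429;  (2·δu/u)² = (2×0.0534)² = 0.0114;  (2·δp/p)² = (2×0.0890)² = 0.0317
δQ/Q = √(0.0474) = 0.218
Q = 4.392e+13, so δQ = 0.218 × 4.392e+13 = 9.56e+12.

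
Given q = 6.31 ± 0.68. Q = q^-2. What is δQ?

0.00541

Relative error in a monomial: (δQ/Q)² = Σ (nᵢ · δxᵢ/xᵢ)².
  (-2·δq/q)² = (-2×0.108)² = 0.0465
δQ/Q = √(0.0465) = 0.216
Q = 0.0251, so δQ = 0.216 × 0.0251 = 0.00541.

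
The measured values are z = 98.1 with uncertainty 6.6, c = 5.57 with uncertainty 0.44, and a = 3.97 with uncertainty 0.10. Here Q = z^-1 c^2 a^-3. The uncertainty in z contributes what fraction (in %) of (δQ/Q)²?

(δQ/Q)² = (-1·δz/z)² + (2·δc/c)² + (-3·δa/a)²
  z term: (-1×0.0673)² = 0.00453
  c term: (2×0.0790)² = 0.0250
  a term: (-3×0.0252)² = 0.00571
Total = 0.0352. Share from z = 0.00453/0.0352 = 0.129.

12.9%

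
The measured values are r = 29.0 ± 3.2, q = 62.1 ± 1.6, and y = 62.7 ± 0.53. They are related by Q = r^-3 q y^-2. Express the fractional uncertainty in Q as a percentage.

For a monomial Q ∝ r^-3, q, y^-2, fractional errors add in quadrature:
  (-3·δr/r)² = (-3×0.110)² = 0.110;  (1·δq/q)² = (1×0.0258)² = 0.000664;  (-2·δy/y)² = (-2×0.00845)² = 0.000286
δQ/Q = √(0.111) = 0.332

33.2%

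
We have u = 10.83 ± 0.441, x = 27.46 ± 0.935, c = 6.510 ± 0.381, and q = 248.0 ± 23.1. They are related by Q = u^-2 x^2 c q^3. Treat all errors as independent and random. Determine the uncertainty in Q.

1.94e+08

Relative error in a monomial: (δQ/Q)² = Σ (nᵢ · δxᵢ/xᵢ)².
  (-2·δu/u)² = (-2×0.0407)² = 0.00663;  (2·δx/x)² = (2×0.0340)² = 0.00464;  (1·δc/c)² = (1×0.0585)² = 0.00343;  (3·δq/q)² = (3×0.0931)² = 0.0781
δQ/Q = √(0.0928) = 0.305
Q = 6.384e+08, so δQ = 0.305 × 6.384e+08 = 1.94e+08.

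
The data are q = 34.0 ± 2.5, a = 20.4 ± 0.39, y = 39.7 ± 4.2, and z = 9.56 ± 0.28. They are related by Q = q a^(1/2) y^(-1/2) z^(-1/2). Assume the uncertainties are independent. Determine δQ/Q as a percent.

9.23%

Each factor contributes (exponent × relative error)² to (δQ/Q)²:
  (1·δq/q)² = (1×0.0735)² = 0.00541;  (½·δa/a)² = (0.5×0.0191)² = 9.14e-05;  (−½·δy/y)² = (-0.5×0.106)² = 0.00280;  (−½·δz/z)² = (-0.5×0.0293)² = 0.000214
δQ/Q = √(0.00851) = 0.0923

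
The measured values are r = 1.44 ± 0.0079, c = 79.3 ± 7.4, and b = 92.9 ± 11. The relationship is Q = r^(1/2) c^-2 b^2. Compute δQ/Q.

0.302

Each factor contributes (exponent × relative error)² to (δQ/Q)²:
  (½·δr/r)² = (0.5×0.00549)² = 7.52e-06;  (-2·δc/c)² = (-2×0.0933)² = 0.0348;  (2·δb/b)² = (2×0.118)² = 0.0561
δQ/Q = √(0.0909) = 0.302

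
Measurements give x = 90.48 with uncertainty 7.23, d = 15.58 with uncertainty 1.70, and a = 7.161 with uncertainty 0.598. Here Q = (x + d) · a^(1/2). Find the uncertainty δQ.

23.1

Let u = x + d = 106.1. δu = √(δx² + δd²) = √(52.3 + 2.89) = 7.43, so δu/u = 0.0700.
Q is then a monomial in u, a:
δQ/Q = √((δu/u)² + (½·δa/a)²) = √(0.00490 + 0.00174) = 0.0815
Q = 283.8, so δQ = 0.0815 × 283.8 = 23.1.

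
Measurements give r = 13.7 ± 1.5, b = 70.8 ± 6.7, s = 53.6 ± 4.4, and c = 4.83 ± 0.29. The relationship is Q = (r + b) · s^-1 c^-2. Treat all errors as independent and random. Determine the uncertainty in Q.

0.0113

Let u = r + b = 84.5. δu = √(δr² + δb²) = √(2.25 + 44.9) = 6.87, so δu/u = 0.0813.
Q is then a monomial in u, s, c:
δQ/Q = √((δu/u)² + (-1·δs/s)² + (-2·δc/c)²) = √(0.00660 + 0.00674 + 0.0144) = 0.167
Q = 0.0676, so δQ = 0.167 × 0.0676 = 0.0113.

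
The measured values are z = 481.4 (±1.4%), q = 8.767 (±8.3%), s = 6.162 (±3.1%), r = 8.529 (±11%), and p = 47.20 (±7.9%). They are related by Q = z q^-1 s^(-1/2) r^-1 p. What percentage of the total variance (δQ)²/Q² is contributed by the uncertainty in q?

26.8%

(δQ/Q)² = (1·δz/z)² + (-1·δq/q)² + (−½·δs/s)² + (-1·δr/r)² + (1·δp/p)²
  z term: (1×0.0140)² = 0.000196
  q term: (-1×0.0830)² = 0.00689
  s term: (-0.5×0.0310)² = 0.000240
  r term: (-1×0.110)² = 0.0121
  p term: (1×0.0790)² = 0.00624
Total = 0.0257. Share from q = 0.00689/0.0257 = 0.268.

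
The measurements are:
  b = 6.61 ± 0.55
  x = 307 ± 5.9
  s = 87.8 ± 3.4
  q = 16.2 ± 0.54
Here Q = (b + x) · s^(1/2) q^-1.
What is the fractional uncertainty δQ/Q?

Let u = b + x = 314. δu = √(δb² + δx²) = √(0.303 + 34.8) = 5.93, so δu/u = 0.0189.
Q is then a monomial in u, s, q:
δQ/Q = √((δu/u)² + (½·δs/s)² + (-1·δq/q)²) = √(0.000357 + 0.000375 + 0.00111) = 0.0429

0.0429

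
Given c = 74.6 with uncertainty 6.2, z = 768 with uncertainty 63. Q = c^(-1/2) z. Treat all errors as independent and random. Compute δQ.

Each factor contributes (exponent × relative error)² to (δQ/Q)²:
  (−½·δc/c)² = (-0.5×0.0831)² = 0.00173;  (1·δz/z)² = (1×0.0820)² = 0.00673
δQ/Q = √(0.00846) = 0.0920
Q = 88.9, so δQ = 0.0920 × 88.9 = 8.18.

8.18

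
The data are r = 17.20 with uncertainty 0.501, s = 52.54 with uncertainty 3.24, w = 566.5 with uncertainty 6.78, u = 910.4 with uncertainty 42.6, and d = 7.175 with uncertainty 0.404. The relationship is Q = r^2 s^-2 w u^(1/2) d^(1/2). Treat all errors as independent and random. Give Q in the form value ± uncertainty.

4907 ± 695

For a monomial Q ∝ r^2, s^-2, w, u^(1/2), d^(1/2), fractional errors add in quadrature:
  (2·δr/r)² = (2×0.0291)² = 0.00339;  (-2·δs/s)² = (-2×0.0617)² = 0.0152;  (1·δw/w)² = (1×0.0120)² = 0.000143;  (½·δu/u)² = (0.5×0.0468)² = 0.000547;  (½·δd/d)² = (0.5×0.0563)² = 0.000793
δQ/Q = √(0.0201) = 0.142
Q = 4907, so δQ = 0.142 × 4907 = 695.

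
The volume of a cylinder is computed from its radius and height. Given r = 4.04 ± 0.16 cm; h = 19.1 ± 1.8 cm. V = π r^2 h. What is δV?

Relative error in a monomial: (δV/V)² = Σ (nᵢ · δxᵢ/xᵢ)².
  (2·δr/r)² = (2×0.0396)² = 0.00627;  (1·δh/h)² = (1×0.0942)² = 0.00888
δV/V = √(0.0152) = 0.123
V = 979 cm^3, so δV = 0.123 × 979 = 121 cm^3.

121 cm^3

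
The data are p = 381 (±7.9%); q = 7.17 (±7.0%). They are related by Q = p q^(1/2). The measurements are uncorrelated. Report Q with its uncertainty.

1020 ± 88.2

Relative error in a monomial: (δQ/Q)² = Σ (nᵢ · δxᵢ/xᵢ)².
  (1·δp/p)² = (1×0.0790)² = 0.00624;  (½·δq/q)² = (0.5×0.0700)² = 0.00123
δQ/Q = √(0.00747) = 0.0864
Q = 1020, so δQ = 0.0864 × 1020 = 88.2.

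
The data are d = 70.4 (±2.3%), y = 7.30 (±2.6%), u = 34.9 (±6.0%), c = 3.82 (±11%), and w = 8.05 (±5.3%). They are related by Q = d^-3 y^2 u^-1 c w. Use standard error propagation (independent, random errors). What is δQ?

Products/powers → add relative errors in quadrature, weighted by exponent:
  (-3·δd/d)² = (-3×0.0230)² = 0.00476;  (2·δy/y)² = (2×0.0260)² = 0.00270;  (-1·δu/u)² = (-1×0.0600)² = 0.00360;  (1·δc/c)² = (1×0.110)² = 0.0121;  (1·δw/w)² = (1×0.0530)² = 0.00281
δQ/Q = √(0.0260) = 0.161
Q = 0.000135, so δQ = 0.161 × 0.000135 = 2.17e-05.

2.17e-05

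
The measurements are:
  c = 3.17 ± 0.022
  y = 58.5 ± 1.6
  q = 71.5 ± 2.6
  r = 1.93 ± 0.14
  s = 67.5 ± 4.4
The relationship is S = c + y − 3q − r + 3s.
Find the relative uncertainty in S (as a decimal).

Each term contributes (cᵢ δxᵢ)² to (δS)²:
  (δc)² = 0.000484;  (δy)² = 2.56;  (3·δq)² = 60.8;  (δr)² = 0.0196;  (3·δs)² = 174
δS = √(238) = 15.4
S = 47.7, so δS/S = 15.4/47.7 = 0.323.

0.323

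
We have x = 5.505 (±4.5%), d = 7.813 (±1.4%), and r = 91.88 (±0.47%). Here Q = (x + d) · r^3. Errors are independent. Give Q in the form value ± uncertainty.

(1.033 ± 0.0256) × 10^7

Let u = x + d = 13.32. δu = √(δx² + δd²) = √(0.0614 + 0.0120) = 0.271, so δu/u = 0.0203.
Q is then a monomial in u, r:
δQ/Q = √((δu/u)² + (3·δr/r)²) = √(0.000413 + 0.000199) = 0.0247
Q = 1.033e+07, so δQ = 0.0247 × 1.033e+07 = 2.56e+05.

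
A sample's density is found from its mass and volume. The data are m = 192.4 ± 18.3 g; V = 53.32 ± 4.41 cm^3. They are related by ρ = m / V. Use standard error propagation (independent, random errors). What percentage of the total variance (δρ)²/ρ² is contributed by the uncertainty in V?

(δρ/ρ)² = (1·δm/m)² + (-1·δV/V)²
  m term: (1×0.0951)² = 0.00905
  V term: (-1×0.0827)² = 0.00684
Total = 0.0159. Share from V = 0.00684/0.0159 = 0.431.

43.1%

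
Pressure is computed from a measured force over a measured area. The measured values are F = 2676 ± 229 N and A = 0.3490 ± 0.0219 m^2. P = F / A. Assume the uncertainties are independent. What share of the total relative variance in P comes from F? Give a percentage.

(δP/P)² = (1·δF/F)² + (-1·δA/A)²
  F term: (1×0.0856)² = 0.00732
  A term: (-1×0.0628)² = 0.00394
Total = 0.0113. Share from F = 0.00732/0.0113 = 0.650.

65.0%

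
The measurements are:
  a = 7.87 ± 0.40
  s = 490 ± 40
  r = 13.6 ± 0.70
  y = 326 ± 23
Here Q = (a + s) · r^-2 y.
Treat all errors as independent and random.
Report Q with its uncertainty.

878 ± 130

Let u = a + s = 498. δu = √(δa² + δs²) = √(0.160 + 1600) = 40.0, so δu/u = 0.0803.
Q is then a monomial in u, r, y:
δQ/Q = √((δu/u)² + (-2·δr/r)² + (1·δy/y)²) = √(0.00646 + 0.0106 + 0.00498) = 0.148
Q = 878, so δQ = 0.148 × 878 = 130.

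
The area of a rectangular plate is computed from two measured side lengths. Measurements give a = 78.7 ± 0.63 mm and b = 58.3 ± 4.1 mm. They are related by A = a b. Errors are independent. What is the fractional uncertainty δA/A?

A is a product of powers, so relative uncertainties combine in quadrature:
  (1·δa/a)² = (1×0.00801)² = 6.41e-05;  (1·δb/b)² = (1×0.0703)² = 0.00495
δA/A = √(0.00501) = 0.0708

0.0708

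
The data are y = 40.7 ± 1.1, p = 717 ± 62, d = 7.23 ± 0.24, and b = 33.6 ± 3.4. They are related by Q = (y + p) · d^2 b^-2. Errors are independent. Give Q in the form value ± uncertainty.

Let u = y + p = 758. δu = √(δy² + δp²) = √(1.21 + 3840) = 62.0, so δu/u = 0.0818.
Q is then a monomial in u, d, b:
δQ/Q = √((δu/u)² + (2·δd/d)² + (-2·δb/b)²) = √(0.00670 + 0.00441 + 0.0410) = 0.228
Q = 35.1, so δQ = 0.228 × 35.1 = 8.01.

35.1 ± 8.01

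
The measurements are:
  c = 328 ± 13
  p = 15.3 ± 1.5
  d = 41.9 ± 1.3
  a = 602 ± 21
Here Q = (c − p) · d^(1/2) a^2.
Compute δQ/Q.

0.0828

Let u = c − p = 313. δu = √(δc² + δp²) = √(169 + 2.25) = 13.1, so δu/u = 0.0418.
Q is then a monomial in u, d, a:
δQ/Q = √((δu/u)² + (½·δd/d)² + (2·δa/a)²) = √(0.00175 + 0.000241 + 0.00487) = 0.0828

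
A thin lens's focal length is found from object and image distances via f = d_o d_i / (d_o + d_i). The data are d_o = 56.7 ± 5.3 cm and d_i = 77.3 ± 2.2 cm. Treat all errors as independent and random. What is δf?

1.81 cm

∂f/∂d_o = (d_i/(d_o+d_i))² = 0.333;  ∂f/∂d_i = (d_o/(d_o+d_i))² = 0.179
δf = √((∂f/∂d_o · δd_o)² + (∂f/∂d_i · δd_i)²) = √(3.11 + 0.155) = 1.81 cm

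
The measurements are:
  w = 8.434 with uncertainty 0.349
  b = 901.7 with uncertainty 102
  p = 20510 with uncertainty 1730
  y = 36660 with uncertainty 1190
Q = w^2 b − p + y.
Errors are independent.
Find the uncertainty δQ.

Let h = w^2·b = 64140. δh/h = √((2·δw/w)² + (1·δb/b)²) = √(0.00685 + 0.0128) = 0.140, so δh = 8990.
Q = h − p + y: δQ = √(δh² + δp² + δy²) = √(8.08e+07 + 2.99e+06 + 1.42e+06) = 9230

9230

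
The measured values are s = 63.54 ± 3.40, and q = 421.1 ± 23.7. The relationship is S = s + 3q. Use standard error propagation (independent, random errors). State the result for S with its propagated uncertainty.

1327 ± 71.2

Sums and differences: (δS)² = Σ (cᵢ δxᵢ)².
  (δs)² = 11.6;  (3·δq)² = 5060
δS = √(5070) = 71.2
S = 1327.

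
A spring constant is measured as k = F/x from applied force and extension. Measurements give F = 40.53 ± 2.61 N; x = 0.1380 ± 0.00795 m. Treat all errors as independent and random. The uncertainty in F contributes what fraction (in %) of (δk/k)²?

(δk/k)² = (1·δF/F)² + (-1·δx/x)²
  F term: (1×0.0644)² = 0.00415
  x term: (-1×0.0576)² = 0.00332
Total = 0.00747. Share from F = 0.00415/0.00747 = 0.555.

55.5%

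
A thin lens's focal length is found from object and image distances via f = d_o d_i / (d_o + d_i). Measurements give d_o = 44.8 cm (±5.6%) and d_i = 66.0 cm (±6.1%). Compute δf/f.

0.0415

∂f/∂d_o = (d_i/(d_o+d_i))² = 0.355;  ∂f/∂d_i = (d_o/(d_o+d_i))² = 0.163
δf = √((∂f/∂d_o · δd_o)² + (∂f/∂d_i · δd_i)²) = √(0.792 + 0.433) = 1.11 cm
f = 26.7 cm, so δf/f = 1.11/26.7 = 0.0415.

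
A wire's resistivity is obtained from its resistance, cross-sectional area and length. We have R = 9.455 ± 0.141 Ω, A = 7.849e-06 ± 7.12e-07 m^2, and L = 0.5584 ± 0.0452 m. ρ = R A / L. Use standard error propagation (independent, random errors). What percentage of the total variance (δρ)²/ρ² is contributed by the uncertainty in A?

54.8%

(δρ/ρ)² = (1·δR/R)² + (1·δA/A)² + (-1·δL/L)²
  R term: (1×0.0149)² = 0.000222
  A term: (1×0.0907)² = 0.00823
  L term: (-1×0.0809)² = 0.00655
Total = 0.0150. Share from A = 0.00823/0.0150 = 0.548.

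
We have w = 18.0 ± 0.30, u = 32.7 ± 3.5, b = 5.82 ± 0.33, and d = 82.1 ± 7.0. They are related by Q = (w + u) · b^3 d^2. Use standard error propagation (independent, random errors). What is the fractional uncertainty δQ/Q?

0.251

Let h = w + u = 50.7. δh = √(δw² + δu²) = √(0.0900 + 12.2) = 3.51, so δh/h = 0.0693.
Q is then a monomial in h, b, d:
δQ/Q = √((δh/h)² + (3·δb/b)² + (2·δd/d)²) = √(0.00480 + 0.0289 + 0.0291) = 0.251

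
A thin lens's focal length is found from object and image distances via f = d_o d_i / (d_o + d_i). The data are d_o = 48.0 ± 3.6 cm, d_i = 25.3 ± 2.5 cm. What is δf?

1.15 cm

∂f/∂d_o = (d_i/(d_o+d_i))² = 0.119;  ∂f/∂d_i = (d_o/(d_o+d_i))² = 0.429
δf = √((∂f/∂d_o · δd_o)² + (∂f/∂d_i · δd_i)²) = √(0.184 + 1.15) = 1.15 cm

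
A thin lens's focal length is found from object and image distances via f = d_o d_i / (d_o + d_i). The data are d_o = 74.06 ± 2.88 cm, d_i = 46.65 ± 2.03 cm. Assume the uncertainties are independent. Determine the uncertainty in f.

∂f/∂d_o = (d_i/(d_o+d_i))² = 0.149;  ∂f/∂d_i = (d_o/(d_o+d_i))² = 0.376
δf = √((∂f/∂d_o · δd_o)² + (∂f/∂d_i · δd_i)²) = √(0.185 + 0.584) = 0.877 cm

0.877 cm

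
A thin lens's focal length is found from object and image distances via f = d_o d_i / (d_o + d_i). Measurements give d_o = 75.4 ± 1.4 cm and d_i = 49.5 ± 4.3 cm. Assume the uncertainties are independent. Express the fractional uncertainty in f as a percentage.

5.30%

∂f/∂d_o = (d_i/(d_o+d_i))² = 0.157;  ∂f/∂d_i = (d_o/(d_o+d_i))² = 0.364
δf = √((∂f/∂d_o · δd_o)² + (∂f/∂d_i · δd_i)²) = √(0.0484 + 2.46) = 1.58 cm
f = 29.9 cm, so δf/f = 1.58/29.9 = 0.0530.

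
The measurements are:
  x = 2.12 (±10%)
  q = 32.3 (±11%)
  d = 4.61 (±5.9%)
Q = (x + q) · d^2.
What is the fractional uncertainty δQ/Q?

Let u = x + q = 34.4. δu = √(δx² + δq²) = √(0.0449 + 12.6) = 3.56, so δu/u = 0.103.
Q is then a monomial in u, d:
δQ/Q = √((δu/u)² + (2·δd/d)²) = √(0.0107 + 0.0139) = 0.157

0.157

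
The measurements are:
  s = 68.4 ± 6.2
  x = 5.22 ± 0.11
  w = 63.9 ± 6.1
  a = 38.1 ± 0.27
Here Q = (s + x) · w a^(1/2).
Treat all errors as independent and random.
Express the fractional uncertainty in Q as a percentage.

12.7%

Let u = s + x = 73.6. δu = √(δs² + δx²) = √(38.4 + 0.0121) = 6.20, so δu/u = 0.0842.
Q is then a monomial in u, w, a:
δQ/Q = √((δu/u)² + (1·δw/w)² + (½·δa/a)²) = √(0.00709 + 0.00911 + 1.26e-05) = 0.127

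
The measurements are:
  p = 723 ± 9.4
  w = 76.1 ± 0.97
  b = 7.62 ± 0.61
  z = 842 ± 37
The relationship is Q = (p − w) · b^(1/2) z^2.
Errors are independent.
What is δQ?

1.24e+08

Let u = p − w = 647. δu = √(δp² + δw²) = √(88.4 + 0.941) = 9.45, so δu/u = 0.0146.
Q is then a monomial in u, b, z:
δQ/Q = √((δu/u)² + (½·δb/b)² + (2·δz/z)²) = √(0.000213 + 0.00160 + 0.00772) = 0.0977
Q = 1.27e+09, so δQ = 0.0977 × 1.27e+09 = 1.24e+08.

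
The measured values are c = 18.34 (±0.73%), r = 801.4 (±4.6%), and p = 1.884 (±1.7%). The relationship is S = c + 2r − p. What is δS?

73.7

Sums and differences: (δS)² = Σ (cᵢ δxᵢ)².
  (δc)² = 0.0179;  (2·δr)² = 5440;  (δp)² = 0.00103
δS = √(5440) = 73.7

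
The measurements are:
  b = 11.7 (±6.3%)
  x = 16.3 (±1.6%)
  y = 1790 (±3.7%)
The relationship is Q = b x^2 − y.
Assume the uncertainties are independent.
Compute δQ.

Let p = b·x^2 = 3110. δp/p = √((1·δb/b)² + (2·δx/x)²) = √(0.00397 + 0.00102) = 0.0707, so δp = 220.
Q = p − y: δQ = √(δp² + δy²) = √(48200 + 4390) = 229

229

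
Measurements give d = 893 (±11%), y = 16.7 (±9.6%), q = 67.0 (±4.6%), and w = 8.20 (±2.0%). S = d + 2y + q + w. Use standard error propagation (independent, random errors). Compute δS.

For a sum/difference, combine absolute errors in quadrature:
  (δd)² = 9650;  (2·δy)² = 10.3;  (δq)² = 9.50;  (δw)² = 0.0269
δS = √(9670) = 98.3

98.3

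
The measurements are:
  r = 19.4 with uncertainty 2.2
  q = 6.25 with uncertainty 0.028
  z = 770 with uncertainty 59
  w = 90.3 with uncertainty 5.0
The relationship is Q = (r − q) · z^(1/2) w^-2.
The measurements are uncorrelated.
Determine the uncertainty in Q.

Let u = r − q = 13.1. δu = √(δr² + δq²) = √(4.84 + 0.000784) = 2.20, so δu/u = 0.167.
Q is then a monomial in u, z, w:
δQ/Q = √((δu/u)² + (½·δz/z)² + (-2·δw/w)²) = √(0.0280 + 0.00147 + 0.0123) = 0.204
Q = 0.0448, so δQ = 0.204 × 0.0448 = 0.00914.

0.00914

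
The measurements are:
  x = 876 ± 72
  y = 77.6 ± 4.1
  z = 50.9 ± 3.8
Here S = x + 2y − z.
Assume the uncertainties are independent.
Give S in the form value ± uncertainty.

Absolute uncertainties add in quadrature for a linear combination:
  (δx)² = 5180;  (2·δy)² = 67.2;  (δz)² = 14.4
δS = √(5270) = 72.6
S = 980.

980 ± 72.6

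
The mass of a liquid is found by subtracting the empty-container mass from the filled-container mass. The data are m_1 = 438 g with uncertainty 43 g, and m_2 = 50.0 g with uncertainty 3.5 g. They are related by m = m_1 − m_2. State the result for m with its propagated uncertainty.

Sums and differences: (δm)² = Σ (cᵢ δxᵢ)².
  (δm_1)² = 1850;  (δm_2)² = 12.2
δm = √(1860) = 43.1 g
m = 388 g.

388 ± 43.1 g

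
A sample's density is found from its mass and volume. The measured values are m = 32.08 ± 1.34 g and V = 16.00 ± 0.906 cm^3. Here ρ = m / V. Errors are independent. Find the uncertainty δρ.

0.141 g/cm^3

Relative error in a monomial: (δρ/ρ)² = Σ (nᵢ · δxᵢ/xᵢ)².
  (1·δm/m)² = (1×0.0418)² = 0.00174;  (-1·δV/V)² = (-1×0.0566)² = 0.00321
δρ/ρ = √(0.00495) = 0.0704
ρ = 2.005 g/cm^3, so δρ = 0.0704 × 2.005 = 0.141 g/cm^3.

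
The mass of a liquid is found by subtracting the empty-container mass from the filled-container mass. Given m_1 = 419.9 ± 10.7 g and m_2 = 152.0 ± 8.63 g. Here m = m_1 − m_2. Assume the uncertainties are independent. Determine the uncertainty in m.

For a sum/difference, combine absolute errors in quadrature:
  (δm_1)² = 114;  (δm_2)² = 74.5
δm = √(189) = 13.7 g

13.7 g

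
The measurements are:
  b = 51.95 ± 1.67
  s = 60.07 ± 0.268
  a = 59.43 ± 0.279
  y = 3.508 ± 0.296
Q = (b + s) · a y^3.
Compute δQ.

Let u = b + s = 112.0. δu = √(δb² + δs²) = √(2.79 + 0.0718) = 1.69, so δu/u = 0.0151.
Q is then a monomial in u, a, y:
δQ/Q = √((δu/u)² + (1·δa/a)² + (3·δy/y)²) = √(0.000228 + 2.2e-05 + 0.0641) = 0.254
Q = 287400, so δQ = 0.254 × 287400 = 72900.

72900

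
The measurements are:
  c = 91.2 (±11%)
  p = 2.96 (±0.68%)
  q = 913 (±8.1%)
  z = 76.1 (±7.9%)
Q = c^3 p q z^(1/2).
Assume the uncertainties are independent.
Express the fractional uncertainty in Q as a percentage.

For a monomial Q ∝ c^3, p, q, z^(1/2), fractional errors add in quadrature:
  (3·δc/c)² = (3×0.110)² = 0.109;  (1·δp/p)² = (1×0.00680)² = 4.62e-05;  (1·δq/q)² = (1×0.0810)² = 0.00656;  (½·δz/z)² = (0.5×0.0790)² = 0.00156
δQ/Q = √(0.117) = 0.342

34.2%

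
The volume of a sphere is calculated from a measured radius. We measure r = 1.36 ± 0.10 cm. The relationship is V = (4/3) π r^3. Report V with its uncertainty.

V is a product of powers, so relative uncertainties combine in quadrature:
  (3·δr/r)² = (3×0.0735)² = 0.0487
δV/V = √(0.0487) = 0.221
V = 10.5 cm^3, so δV = 0.221 × 10.5 = 2.32 cm^3.

10.5 ± 2.32 cm^3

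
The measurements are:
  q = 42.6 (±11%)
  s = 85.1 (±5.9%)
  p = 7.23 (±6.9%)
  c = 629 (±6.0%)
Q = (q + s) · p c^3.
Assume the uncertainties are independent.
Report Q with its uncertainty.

(2.30 ± 0.460) × 10^11

Let u = q + s = 128. δu = √(δq² + δs²) = √(22.0 + 25.2) = 6.87, so δu/u = 0.0538.
Q is then a monomial in u, p, c:
δQ/Q = √((δu/u)² + (1·δp/p)² + (3·δc/c)²) = √(0.00289 + 0.00476 + 0.0324) = 0.200
Q = 2.3e+11, so δQ = 0.200 × 2.3e+11 = 4.6e+10.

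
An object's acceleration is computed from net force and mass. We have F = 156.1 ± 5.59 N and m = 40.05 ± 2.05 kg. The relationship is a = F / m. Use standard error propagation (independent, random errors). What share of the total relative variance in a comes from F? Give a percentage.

(δa/a)² = (1·δF/F)² + (-1·δm/m)²
  F term: (1×0.0358)² = 0.00128
  m term: (-1×0.0512)² = 0.00262
Total = 0.00390. Share from F = 0.00128/0.00390 = 0.329.

32.9%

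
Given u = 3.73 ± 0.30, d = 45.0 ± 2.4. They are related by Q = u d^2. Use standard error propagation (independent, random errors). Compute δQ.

Each factor contributes (exponent × relative error)² to (δQ/Q)²:
  (1·δu/u)² = (1×0.0804)² = 0.00647;  (2·δd/d)² = (2×0.0533)² = 0.0114
δQ/Q = √(0.0178) = 0.134
Q = 7550, so δQ = 0.134 × 7550 = 1010.

1010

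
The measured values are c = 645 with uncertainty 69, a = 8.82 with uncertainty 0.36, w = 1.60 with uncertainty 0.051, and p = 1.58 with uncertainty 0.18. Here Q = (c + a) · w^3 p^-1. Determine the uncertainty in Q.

Let u = c + a = 654. δu = √(δc² + δa²) = √(4760 + 0.130) = 69.0, so δu/u = 0.106.
Q is then a monomial in u, w, p:
δQ/Q = √((δu/u)² + (3·δw/w)² + (-1·δp/p)²) = √(0.0111 + 0.00914 + 0.0130) = 0.182
Q = 1690, so δQ = 0.182 × 1690 = 309.

309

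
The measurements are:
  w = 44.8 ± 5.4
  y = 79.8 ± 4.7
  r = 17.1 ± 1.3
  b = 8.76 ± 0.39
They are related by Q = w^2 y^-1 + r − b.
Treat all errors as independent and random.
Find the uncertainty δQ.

Let p = w^2·y^-1 = 25.2. δp/p = √((2·δw/w)² + (-1·δy/y)²) = √(0.0581 + 0.00347) = 0.248, so δp = 6.24.
Q = p + r − b: δQ = √(δp² + δr² + δb²) = √(39.0 + 1.69 + 0.152) = 6.39

6.39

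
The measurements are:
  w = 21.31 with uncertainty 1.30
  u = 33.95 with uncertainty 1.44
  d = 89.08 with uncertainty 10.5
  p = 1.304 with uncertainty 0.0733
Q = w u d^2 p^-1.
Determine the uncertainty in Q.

Products/powers → add relative errors in quadrature, weighted by exponent:
  (1·δw/w)² = (1×0.0610)² = 0.00372;  (1·δu/u)² = (1×0.0424)² = 0.00180;  (2·δd/d)² = (2×0.118)² = 0.0556;  (-1·δp/p)² = (-1×0.0562)² = 0.00316
δQ/Q = √(0.0643) = 0.253
Q = 4.403e+06, so δQ = 0.253 × 4.403e+06 = 1.12e+06.

1.12e+06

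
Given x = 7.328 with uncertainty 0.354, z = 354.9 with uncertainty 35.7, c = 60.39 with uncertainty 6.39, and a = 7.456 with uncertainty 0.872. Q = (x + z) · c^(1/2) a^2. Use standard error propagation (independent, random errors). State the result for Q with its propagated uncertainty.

156500 ± 40600

Let u = x + z = 362.2. δu = √(δx² + δz²) = √(0.125 + 1270) = 35.7, so δu/u = 0.0986.
Q is then a monomial in u, c, a:
δQ/Q = √((δu/u)² + (½·δc/c)² + (2·δa/a)²) = √(0.00971 + 0.00280 + 0.0547) = 0.259
Q = 156500, so δQ = 0.259 × 156500 = 40600.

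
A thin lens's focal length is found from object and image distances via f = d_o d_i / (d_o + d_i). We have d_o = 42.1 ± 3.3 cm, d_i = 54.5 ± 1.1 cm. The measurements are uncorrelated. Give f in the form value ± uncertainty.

∂f/∂d_o = (d_i/(d_o+d_i))² = 0.318;  ∂f/∂d_i = (d_o/(d_o+d_i))² = 0.190
δf = √((∂f/∂d_o · δd_o)² + (∂f/∂d_i · δd_i)²) = √(1.10 + 0.0437) = 1.07 cm
f = 23.8 cm.

23.8 ± 1.07 cm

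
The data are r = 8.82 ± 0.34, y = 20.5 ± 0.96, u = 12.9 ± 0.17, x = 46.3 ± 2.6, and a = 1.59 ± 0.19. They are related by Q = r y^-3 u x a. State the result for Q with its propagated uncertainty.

Since Q is a product/quotient, work with relative uncertainties:
  (1·δr/r)² = (1×0.0385)² = 0.00149;  (-3·δy/y)² = (-3×0.0468)² = 0.0197;  (1·δu/u)² = (1×0.0132)² = 0.000174;  (1·δx/x)² = (1×0.0562)² = 0.00315;  (1·δa/a)² = (1×0.119)² = 0.0143
δQ/Q = √(0.0388) = 0.197
Q = 0.972, so δQ = 0.197 × 0.972 = 0.192.

0.972 ± 0.192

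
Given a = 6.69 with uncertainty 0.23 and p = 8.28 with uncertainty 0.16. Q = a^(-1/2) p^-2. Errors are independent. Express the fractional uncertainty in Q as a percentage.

Products/powers → add relative errors in quadrature, weighted by exponent:
  (−½·δa/a)² = (-0.5×0.0344)² = 0.000295;  (-2·δp/p)² = (-2×0.0193)² = 0.00149
δQ/Q = √(0.00179) = 0.0423

4.23%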